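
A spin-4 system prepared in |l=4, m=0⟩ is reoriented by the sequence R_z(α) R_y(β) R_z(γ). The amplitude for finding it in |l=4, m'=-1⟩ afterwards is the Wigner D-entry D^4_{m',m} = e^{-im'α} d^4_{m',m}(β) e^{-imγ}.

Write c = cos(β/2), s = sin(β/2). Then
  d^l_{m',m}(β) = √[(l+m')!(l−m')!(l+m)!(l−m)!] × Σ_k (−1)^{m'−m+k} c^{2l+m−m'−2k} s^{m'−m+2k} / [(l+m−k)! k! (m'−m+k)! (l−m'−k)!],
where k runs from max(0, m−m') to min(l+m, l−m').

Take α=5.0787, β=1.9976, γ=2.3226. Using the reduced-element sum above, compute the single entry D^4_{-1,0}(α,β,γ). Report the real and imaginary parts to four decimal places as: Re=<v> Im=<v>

Re=0.1358 Im=-0.3541

Split into d^4_{-1,0}(β=1.9976) × two z-phases.
c=cos(1.9976/2)=0.541312, s=sin(1.9976/2)=0.840822; N=√[6·120·24·24]=643.987578
The bounds max(0,m−m')=1 and min(l+m,l−m')=4 give 4 terms
  k=1: (−1)^0·643.9876/(144)·0.5413^7·0.8408^1 = +0.051210
  k=2: (−1)^1·643.9876/(24)·0.5413^5·0.8408^3 = -0.741337
  k=3: (−1)^2·643.9876/(24)·0.5413^3·0.8408^5 = +1.788664
  k=4: (−1)^3·643.9876/(144)·0.5413^1·0.8408^7 = -0.719268
d^4_{-1,0}(1.9976) = +0.051210 -0.741337 +1.788664 -0.719268 = +0.379269
Attach z-rotation phases: D = e^{-i(-1)(5.0787)}·(+0.379269)·e^{-i(0)(2.3226)} = +0.135844-0.354106i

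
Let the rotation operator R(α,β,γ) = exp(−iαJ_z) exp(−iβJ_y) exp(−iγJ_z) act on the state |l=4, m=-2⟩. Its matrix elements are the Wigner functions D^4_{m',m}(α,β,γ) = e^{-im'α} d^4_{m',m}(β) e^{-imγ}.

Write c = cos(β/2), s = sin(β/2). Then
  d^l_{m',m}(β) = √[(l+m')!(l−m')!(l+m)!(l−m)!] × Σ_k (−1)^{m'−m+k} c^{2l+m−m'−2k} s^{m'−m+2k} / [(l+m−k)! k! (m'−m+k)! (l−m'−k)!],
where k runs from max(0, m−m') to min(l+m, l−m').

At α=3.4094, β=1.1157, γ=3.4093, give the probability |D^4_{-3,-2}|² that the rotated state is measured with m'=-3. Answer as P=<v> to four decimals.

P=0.0111

Split into d^4_{-3,-2}(β=1.1157) × two z-phases.
Half-angle: c=0.848395, s=0.529363. N=√(1·5040·2·720)=2693.993318
Admissible k: 1..2 (factorial args all ≥0)
  k=1: (−1)^0·2693.9933/(720)·0.8484^7·0.5294^1 = +0.626622
  k=2: (−1)^1·2693.9933/(240)·0.8484^5·0.5294^3 = -0.731877
d^4_{-3,-2}(1.1157) = +0.626622 -0.731877 = -0.105255
|D^4_{-3,-2}|² = |d^4_{-3,-2}(β)|² = (-0.105255)² = 0.011079 (the z-rotation phases have unit modulus)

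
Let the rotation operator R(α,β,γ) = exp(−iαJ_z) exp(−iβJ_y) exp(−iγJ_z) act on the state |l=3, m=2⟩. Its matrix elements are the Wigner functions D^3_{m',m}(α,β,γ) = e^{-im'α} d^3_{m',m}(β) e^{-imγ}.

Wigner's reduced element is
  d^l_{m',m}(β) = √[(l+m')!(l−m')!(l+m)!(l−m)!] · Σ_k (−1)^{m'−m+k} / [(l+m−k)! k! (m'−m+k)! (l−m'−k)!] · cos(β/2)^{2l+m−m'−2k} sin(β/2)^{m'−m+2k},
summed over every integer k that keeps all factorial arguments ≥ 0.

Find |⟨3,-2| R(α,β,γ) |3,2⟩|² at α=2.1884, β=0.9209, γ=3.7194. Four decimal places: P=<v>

Split into d^3_{-2,2}(β=0.9209) × two z-phases.
Half-angle: c=0.895853, s=0.444351. N=√(1·120·120·1)=120.000000
Admissible k: 4..5 (factorial args all ≥0)
  k=4: (−1)^0·120.0000/(24)·0.8959^2·0.4444^4 = +0.156440
  k=5: (−1)^1·120.0000/(120)·0.8959^0·0.4444^6 = -0.007698
d^3_{-2,2}(0.9209) = +0.156440 -0.007698 = +0.148743
|D^3_{-2,2}|² = |d^3_{-2,2}(β)|² = (+0.148743)² = 0.022124 (the z-rotation phases have unit modulus)

P=0.0221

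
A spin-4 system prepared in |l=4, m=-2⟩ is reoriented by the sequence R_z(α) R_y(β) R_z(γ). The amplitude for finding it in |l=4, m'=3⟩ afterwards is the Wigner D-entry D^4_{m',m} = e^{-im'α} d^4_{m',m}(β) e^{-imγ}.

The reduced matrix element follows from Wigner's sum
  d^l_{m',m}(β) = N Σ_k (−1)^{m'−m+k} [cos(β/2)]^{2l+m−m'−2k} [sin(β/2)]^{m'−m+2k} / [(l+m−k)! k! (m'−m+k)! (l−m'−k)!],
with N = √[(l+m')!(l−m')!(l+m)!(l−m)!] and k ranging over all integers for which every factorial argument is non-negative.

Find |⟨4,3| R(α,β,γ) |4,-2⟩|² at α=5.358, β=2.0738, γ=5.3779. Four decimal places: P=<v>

P=0.0010

D^4_{3,-2}(5.358,2.0738,5.3779) = e^{-i·3·5.358}·d^4_{3,-2}(2.0738)·e^{-i·-2·5.3779}. Compute d first:
Half-angle: c=0.508891, s=0.860831. N=√(5040·1·2·720)=2693.993318
The bounds max(0,m−m')=0 and min(l+m,l−m')=1 give 2 terms
  k=0: (−1)^5·2693.9933/(240)·0.5089^3·0.8608^5 = -0.699277
  k=1: (−1)^6·2693.9933/(720)·0.5089^1·0.8608^7 = +0.666981
d^4_{3,-2}(2.0738) = -0.699277 +0.666981 = -0.032296
|D^4_{3,-2}|² = |d^4_{3,-2}(β)|² = (-0.032296)² = 0.001043 (the z-rotation phases have unit modulus)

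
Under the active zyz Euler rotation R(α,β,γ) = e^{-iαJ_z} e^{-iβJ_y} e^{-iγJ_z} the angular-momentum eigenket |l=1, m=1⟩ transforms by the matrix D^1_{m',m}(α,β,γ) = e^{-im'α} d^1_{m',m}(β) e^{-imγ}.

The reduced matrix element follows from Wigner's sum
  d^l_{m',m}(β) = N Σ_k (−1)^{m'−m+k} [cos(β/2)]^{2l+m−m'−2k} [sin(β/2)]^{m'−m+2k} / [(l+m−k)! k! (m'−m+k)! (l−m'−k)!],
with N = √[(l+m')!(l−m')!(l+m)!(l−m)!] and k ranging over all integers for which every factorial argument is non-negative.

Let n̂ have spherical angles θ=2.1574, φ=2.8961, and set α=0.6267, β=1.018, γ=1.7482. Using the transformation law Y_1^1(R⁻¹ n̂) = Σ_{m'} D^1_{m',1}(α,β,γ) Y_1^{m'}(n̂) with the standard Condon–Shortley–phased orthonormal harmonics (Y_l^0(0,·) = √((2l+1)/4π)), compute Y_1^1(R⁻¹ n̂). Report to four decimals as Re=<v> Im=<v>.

Re=-0.2053 Im=0.1034

Need the full column D^1_{m',1} for m'=−1..1 at α=0.6267, β=1.018, γ=1.7482.
cos(β/2)=0.873232, sin(β/2)=0.487304
d^1_{-1,1}: single k=2 term ⇒ +0.237465;  D = +0.103139-0.213898i
d^1_{0,1}: single k=1 term ⇒ +0.601790;  D = -0.106201-0.592345i
d^1_{1,1}: single k=0 term ⇒ +0.762535;  D = -0.549184-0.529014i
Y_1^{m'}(θ=2.1574,φ=2.8961) and Σ D·Y over m':
  (+0.1031-0.2139i)·(-0.2791-0.0699i)  (-0.1062-0.5923i)·(-0.2705+0.0000i)  (-0.5492-0.5290i)·(+0.2791-0.0699i)
Y_1^1(R⁻¹ n̂) = -0.205298+0.103445i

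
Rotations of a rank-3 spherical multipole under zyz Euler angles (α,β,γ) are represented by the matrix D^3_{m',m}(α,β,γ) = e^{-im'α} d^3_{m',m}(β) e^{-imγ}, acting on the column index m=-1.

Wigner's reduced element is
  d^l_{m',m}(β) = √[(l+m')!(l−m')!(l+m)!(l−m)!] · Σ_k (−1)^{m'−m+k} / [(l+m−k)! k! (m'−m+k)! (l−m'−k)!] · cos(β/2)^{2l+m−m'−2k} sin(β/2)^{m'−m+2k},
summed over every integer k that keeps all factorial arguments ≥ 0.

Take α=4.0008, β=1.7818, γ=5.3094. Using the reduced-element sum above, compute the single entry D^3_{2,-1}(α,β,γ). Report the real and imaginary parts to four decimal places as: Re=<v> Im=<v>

D^3_{2,-1}(4.0008,1.7818,5.3094) = e^{-i·2·4.0008}·d^3_{2,-1}(1.7818)·e^{-i·-1·5.3094}. Compute d first:
c=cos(1.7818/2)=0.628712, s=sin(1.7818/2)=0.777638; N=√[120·1·2·24]=75.894664
Admissible k: 0..1 (factorial args all ≥0)
  k=0: (−1)^3·75.8947/(12)·0.6287^3·0.7776^3 = -0.739126
  k=1: (−1)^4·75.8947/(24)·0.6287^1·0.7776^5 = +0.565378
d^3_{2,-1}(1.7818) = -0.739126 +0.565378 = -0.173747
D = (-0.147083-0.989124i)·(-0.173747)·(+0.562173-0.827020i) = +0.156496+0.075479i

Re=0.1565 Im=0.0755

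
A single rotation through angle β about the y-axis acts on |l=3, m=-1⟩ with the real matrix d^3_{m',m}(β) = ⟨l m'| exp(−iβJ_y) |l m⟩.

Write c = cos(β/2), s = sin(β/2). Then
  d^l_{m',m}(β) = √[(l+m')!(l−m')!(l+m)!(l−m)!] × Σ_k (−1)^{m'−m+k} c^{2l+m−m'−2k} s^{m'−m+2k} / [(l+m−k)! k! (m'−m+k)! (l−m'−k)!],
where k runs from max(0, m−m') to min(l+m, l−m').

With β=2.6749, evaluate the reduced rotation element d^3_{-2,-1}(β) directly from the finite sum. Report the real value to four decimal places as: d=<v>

d^3_{-2,-1}(β=2.6749) via Wigner's sum:
With c≡cos(β/2)=0.231234 and s≡sin(β/2)=0.972898, N=[1·120·2·24]^{1/2}=75.894664
The bounds max(0,m−m')=1 and min(l+m,l−m')=2 give 2 terms
  k=1: (−1)^0·75.8947/(24)·0.2312^5·0.9729^1 = +0.002034
  k=2: (−1)^1·75.8947/(12)·0.2312^3·0.9729^3 = -0.072009
d^3_{-2,-1}(2.6749) = +0.002034 -0.072009 = -0.069976

d=-0.0700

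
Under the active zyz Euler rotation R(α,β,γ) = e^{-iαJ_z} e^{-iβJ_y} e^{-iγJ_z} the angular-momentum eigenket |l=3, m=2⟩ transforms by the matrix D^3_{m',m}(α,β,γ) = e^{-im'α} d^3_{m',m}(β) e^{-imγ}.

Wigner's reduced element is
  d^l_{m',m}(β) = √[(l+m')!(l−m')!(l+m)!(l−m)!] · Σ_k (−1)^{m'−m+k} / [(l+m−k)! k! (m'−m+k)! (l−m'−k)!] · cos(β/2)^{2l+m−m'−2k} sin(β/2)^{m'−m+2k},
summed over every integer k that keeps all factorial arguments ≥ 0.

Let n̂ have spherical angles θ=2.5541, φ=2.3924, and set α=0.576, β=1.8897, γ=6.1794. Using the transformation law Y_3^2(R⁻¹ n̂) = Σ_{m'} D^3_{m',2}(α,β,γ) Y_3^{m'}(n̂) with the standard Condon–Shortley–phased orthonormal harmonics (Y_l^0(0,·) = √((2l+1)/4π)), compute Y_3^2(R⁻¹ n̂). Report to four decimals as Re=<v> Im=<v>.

Need the full column D^3_{m',2} for m'=−3..3 at α=0.576, β=1.8897, γ=6.1794.
cos(β/2)=0.585864, sin(β/2)=0.810409
d^3_{-3,2}: single k=5 term ⇒ +0.501642;  D = -0.178955+0.468636i
d^3_{-2,2}: k∈[4..5] ⇒ +0.740255 -0.283286 = +0.456969;  D = +0.095807+0.446812i
d^3_{-1,2}: k∈[3..4] ⇒ +0.676915 -0.647618 = +0.029298;  D = +0.020754+0.020679i
d^3_{0,2}: k∈[2..3] ⇒ +0.423797 -0.810909 = -0.387112;  D = -0.378802-0.079777i
d^3_{1,2}: k∈[1..2] ⇒ +0.176885 -0.676915 = -0.500031;  D = -0.466476+0.180086i
d^3_{2,2}: k∈[0..1] ⇒ +0.040437 -0.386872 = -0.346435;  D = -0.203082+0.280668i
d^3_{3,2}: single k=0 term ⇒ -0.137014;  D = -0.006898+0.136840i
Y_3^{m'}(θ=2.5541,φ=2.3924) and Σ D·Y over m':
  (-0.1790+0.4686i)·(+0.0445-0.0554i)  (+0.0958+0.4468i)·(-0.0189-0.2606i)  (+0.0208+0.0207i)·(-0.3232-0.3006i)  (-0.3788-0.0798i)·(-0.1441+0.0000i)  (-0.4665+0.1801i)·(+0.3232-0.3006i)  (-0.2031+0.2807i)·(-0.0189+0.2606i)  (-0.0069+0.1368i)·(-0.0445-0.0554i)
Y_3^2(R⁻¹ n̂) = +0.028679+0.130389i

Re=0.0287 Im=0.1304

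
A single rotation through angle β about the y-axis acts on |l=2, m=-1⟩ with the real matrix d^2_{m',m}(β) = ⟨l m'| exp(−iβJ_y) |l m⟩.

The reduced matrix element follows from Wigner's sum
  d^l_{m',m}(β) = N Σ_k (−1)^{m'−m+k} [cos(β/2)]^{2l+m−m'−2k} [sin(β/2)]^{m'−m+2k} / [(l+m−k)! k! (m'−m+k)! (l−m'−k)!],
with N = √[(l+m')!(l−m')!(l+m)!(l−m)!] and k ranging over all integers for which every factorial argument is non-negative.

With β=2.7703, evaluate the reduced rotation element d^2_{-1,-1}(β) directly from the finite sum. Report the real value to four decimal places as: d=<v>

d^2_{-1,-1}(β=2.7703) via Wigner's sum:
Half-angle: c=0.184582, s=0.982817. N=√(1·6·1·6)=6.000000
k∈{0,1} keeps every argument non-negative
  k=0: (−1)^0·6.0000/(6)·0.1846^4·0.9828^0 = +0.001161
  k=1: (−1)^1·6.0000/(2)·0.1846^2·0.9828^2 = -0.098729
d^2_{-1,-1}(2.7703) = +0.001161 -0.098729 = -0.097568

d=-0.0976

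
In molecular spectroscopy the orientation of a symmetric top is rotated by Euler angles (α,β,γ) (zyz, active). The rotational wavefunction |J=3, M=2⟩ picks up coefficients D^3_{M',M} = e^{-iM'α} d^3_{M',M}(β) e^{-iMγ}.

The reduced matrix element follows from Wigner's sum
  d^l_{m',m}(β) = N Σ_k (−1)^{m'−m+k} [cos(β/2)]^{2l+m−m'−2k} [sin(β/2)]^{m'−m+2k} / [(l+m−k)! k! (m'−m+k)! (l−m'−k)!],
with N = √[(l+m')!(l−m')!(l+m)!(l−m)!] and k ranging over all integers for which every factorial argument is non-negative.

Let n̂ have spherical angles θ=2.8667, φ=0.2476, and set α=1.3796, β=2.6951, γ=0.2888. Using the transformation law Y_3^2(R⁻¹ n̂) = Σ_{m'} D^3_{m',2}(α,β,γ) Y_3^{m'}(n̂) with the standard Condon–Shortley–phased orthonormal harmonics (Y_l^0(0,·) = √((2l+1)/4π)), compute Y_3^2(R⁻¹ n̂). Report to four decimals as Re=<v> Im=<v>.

Re=-0.0496 Im=-0.1391

Need the full column D^3_{m',2} for m'=−3..3 at α=1.3796, β=2.6951, γ=0.2888.
cos(β/2)=0.221397, sin(β/2)=0.975184
d^3_{-3,2}: single k=5 term ⇒ +0.478276;  D = -0.436785-0.194851i
d^3_{-2,2}: k∈[4..5] ⇒ +0.221645 -0.860041 = -0.638396;  D = +0.366137-0.522966i
d^3_{-1,2}: k∈[3..4] ⇒ +0.063651 -0.617452 = -0.553802;  D = -0.385042-0.398044i
d^3_{0,2}: k∈[2..3] ⇒ +0.012515 -0.242800 = -0.230285;  D = -0.192927+0.125739i
d^3_{1,2}: k∈[1..2] ⇒ +0.001640 -0.063651 = -0.062010;  D = +0.023369+0.057438i
d^3_{2,2}: k∈[0..1] ⇒ +0.000118 -0.011424 = -0.011306;  D = +0.011092-0.002193i
d^3_{3,2}: single k=0 term ⇒ -0.001271;  D = -0.000005-0.001271i
Y_3^{m'}(θ=2.8667,φ=0.2476) and Σ D·Y over m':
  (-0.4368-0.1949i)·(+0.0061-0.0056i)  (+0.3661-0.5230i)·(-0.0638+0.0344i)  (-0.3850-0.3980i)·(+0.3089-0.0781i)  (-0.1929+0.1257i)·(-0.5860+0.0000i)  (+0.0234+0.0574i)·(-0.3089-0.0781i)  (+0.0111-0.0022i)·(-0.0638-0.0344i)  (-0.0000-0.0013i)·(-0.0061-0.0056i)
Y_3^2(R⁻¹ n̂) = -0.049592-0.139137i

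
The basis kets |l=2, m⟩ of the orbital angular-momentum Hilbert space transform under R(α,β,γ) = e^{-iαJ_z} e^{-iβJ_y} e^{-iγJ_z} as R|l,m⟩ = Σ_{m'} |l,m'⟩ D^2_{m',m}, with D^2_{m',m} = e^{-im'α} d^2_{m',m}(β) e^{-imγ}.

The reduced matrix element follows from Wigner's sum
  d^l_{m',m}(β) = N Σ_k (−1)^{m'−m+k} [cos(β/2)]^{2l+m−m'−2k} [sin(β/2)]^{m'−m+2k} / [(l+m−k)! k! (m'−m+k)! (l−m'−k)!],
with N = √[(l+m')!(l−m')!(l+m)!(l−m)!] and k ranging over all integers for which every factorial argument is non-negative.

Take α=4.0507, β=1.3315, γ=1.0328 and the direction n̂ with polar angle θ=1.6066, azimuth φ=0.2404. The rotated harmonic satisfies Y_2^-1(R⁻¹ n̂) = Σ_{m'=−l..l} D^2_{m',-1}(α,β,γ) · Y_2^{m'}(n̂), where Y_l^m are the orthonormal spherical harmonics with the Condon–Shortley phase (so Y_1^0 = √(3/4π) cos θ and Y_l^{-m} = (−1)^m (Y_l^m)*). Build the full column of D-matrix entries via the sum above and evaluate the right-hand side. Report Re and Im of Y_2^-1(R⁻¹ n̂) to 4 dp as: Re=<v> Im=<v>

Re=-0.2705 Im=0.2661

Need the full column D^2_{m',-1} for m'=−2..2 at α=4.0507, β=1.3315, γ=1.0328.
cos(β/2)=0.786454, sin(β/2)=0.617649
d^2_{-2,-1}: single k=1 term ⇒ +0.600885;  D = -0.575695+0.172157i
d^2_{-1,-1}: k∈[0..1] ⇒ +0.382554 -0.707866 = -0.325312;  D = -0.117975+0.303167i
d^2_{0,-1}: k∈[0..1] ⇒ -0.735931 +0.453915 = -0.282016;  D = -0.144510-0.242178i
d^2_{1,-1}: k∈[0..1] ⇒ +0.707866 -0.145535 = +0.562331;  D = -0.558035-0.069379i
d^2_{2,-1}: single k=0 term ⇒ -0.370620;  D = -0.262064+0.262072i
Y_2^{m'}(θ=1.6066,φ=0.2404) and Σ D·Y over m':
  (-0.5757+0.1722i)·(+0.3420-0.1784i)  (-0.1180+0.3032i)·(-0.0268+0.0066i)  (-0.1445-0.2422i)·(-0.3142+0.0000i)  (-0.5580-0.0694i)·(+0.0268+0.0066i)  (-0.2621+0.2621i)·(+0.3420+0.1784i)
Y_2^-1(R⁻¹ n̂) = -0.270539+0.266121i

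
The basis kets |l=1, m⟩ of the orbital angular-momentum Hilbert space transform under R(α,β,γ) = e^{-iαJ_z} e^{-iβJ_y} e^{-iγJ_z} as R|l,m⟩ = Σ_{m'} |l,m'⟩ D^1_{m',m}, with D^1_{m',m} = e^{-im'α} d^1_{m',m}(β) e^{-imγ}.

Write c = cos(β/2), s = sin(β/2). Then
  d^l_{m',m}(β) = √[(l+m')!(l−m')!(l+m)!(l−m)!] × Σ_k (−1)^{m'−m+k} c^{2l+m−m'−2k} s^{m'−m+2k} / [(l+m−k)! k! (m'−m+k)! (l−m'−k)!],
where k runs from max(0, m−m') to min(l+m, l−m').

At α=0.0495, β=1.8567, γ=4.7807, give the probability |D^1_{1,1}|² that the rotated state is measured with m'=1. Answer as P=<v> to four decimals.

P=0.1289

D^1_{1,1}(0.0495,1.8567,4.7807) = e^{-i·1·0.0495}·d^1_{1,1}(1.8567)·e^{-i·1·4.7807}. Compute d first:
c=cos(1.8567/2)=0.599156, s=sin(1.8567/2)=0.800632; N=√[2·1·2·1]=2.000000
k: max(0,(1)−(1))=0 … min(1+(1),1−(1))=0
  k=0: (−1)^0·2.0000/(2)·0.5992^2·0.8006^0 = +0.358988
d^1_{1,1}(1.8567) = +0.358988
|D^1_{1,1}|² = |d^1_{1,1}(β)|² = (+0.358988)² = 0.128872 (the z-rotation phases have unit modulus)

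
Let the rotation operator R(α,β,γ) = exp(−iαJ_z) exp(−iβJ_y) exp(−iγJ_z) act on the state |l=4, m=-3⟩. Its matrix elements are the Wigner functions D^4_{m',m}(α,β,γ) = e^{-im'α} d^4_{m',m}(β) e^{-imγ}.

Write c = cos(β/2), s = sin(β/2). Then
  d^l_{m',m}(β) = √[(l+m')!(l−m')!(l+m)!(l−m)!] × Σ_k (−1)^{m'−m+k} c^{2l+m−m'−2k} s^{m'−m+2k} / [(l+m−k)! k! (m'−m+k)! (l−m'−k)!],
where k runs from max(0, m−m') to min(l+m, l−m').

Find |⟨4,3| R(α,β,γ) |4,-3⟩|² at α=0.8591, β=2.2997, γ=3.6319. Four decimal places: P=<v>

Split into d^4_{3,-3}(β=2.2997) × two z-phases.
With c≡cos(β/2)=0.408624 and s≡sin(β/2)=0.912703, N=[5040·1·1·5040]^{1/2}=5040.000000
k∈{0,1} keeps every argument non-negative
  k=0: (−1)^6·5040.0000/(720)·0.4086^2·0.9127^6 = +0.675651
  k=1: (−1)^7·5040.0000/(5040)·0.4086^0·0.9127^8 = -0.481542
d^4_{3,-3}(2.2997) = +0.675651 -0.481542 = +0.194109
|D^4_{3,-3}|² = |d^4_{3,-3}(β)|² = (+0.194109)² = 0.037678 (the z-rotation phases have unit modulus)

P=0.0377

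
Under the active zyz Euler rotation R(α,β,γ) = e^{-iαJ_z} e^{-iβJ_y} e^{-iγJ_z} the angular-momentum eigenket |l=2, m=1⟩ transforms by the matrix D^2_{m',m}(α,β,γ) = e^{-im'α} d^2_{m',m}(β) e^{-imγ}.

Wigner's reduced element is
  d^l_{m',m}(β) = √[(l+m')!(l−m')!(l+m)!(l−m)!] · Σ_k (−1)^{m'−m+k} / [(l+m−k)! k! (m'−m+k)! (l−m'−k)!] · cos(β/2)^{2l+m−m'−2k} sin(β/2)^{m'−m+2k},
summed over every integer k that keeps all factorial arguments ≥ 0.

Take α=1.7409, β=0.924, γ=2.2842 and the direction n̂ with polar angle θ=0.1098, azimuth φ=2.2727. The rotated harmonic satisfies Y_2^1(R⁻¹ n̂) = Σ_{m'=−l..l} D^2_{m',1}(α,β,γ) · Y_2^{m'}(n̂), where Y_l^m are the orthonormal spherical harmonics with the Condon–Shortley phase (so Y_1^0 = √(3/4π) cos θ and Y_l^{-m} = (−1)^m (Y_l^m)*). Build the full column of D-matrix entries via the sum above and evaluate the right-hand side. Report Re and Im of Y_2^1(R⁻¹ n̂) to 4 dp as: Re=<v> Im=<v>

Re=-0.2729 Im=-0.2711

Need the full column D^2_{m',1} for m'=−2..2 at α=1.7409, β=0.924, γ=2.2842.
cos(β/2)=0.895163, sin(β/2)=0.445739
d^2_{-2,1}: single k=3 term ⇒ +0.158553;  D = +0.057807+0.147639i
d^2_{-1,1}: k∈[2..3] ⇒ +0.477625 -0.039475 = +0.438150;  D = +0.375060-0.226508i
d^2_{0,1}: k∈[1..2] ⇒ +0.783182 -0.194187 = +0.588995;  D = -0.385445-0.445362i
d^2_{1,1}: k∈[0..1] ⇒ +0.642108 -0.477625 = +0.164483;  D = -0.104355+0.127140i
d^2_{2,1}: single k=0 term ⇒ -0.639465;  D = -0.555832-0.316174i
Y_2^{m'}(θ=0.1098,φ=2.2727) and Σ D·Y over m':
  (+0.0578+0.1476i)·(-0.0008+0.0046i)  (+0.3751-0.2265i)·(-0.0543-0.0643i)  (-0.3854-0.4454i)·(+0.6194+0.0000i)  (-0.1044+0.1271i)·(+0.0543-0.0643i)  (-0.5558-0.3162i)·(-0.0008-0.0046i)
Y_2^1(R⁻¹ n̂) = -0.272922-0.271110i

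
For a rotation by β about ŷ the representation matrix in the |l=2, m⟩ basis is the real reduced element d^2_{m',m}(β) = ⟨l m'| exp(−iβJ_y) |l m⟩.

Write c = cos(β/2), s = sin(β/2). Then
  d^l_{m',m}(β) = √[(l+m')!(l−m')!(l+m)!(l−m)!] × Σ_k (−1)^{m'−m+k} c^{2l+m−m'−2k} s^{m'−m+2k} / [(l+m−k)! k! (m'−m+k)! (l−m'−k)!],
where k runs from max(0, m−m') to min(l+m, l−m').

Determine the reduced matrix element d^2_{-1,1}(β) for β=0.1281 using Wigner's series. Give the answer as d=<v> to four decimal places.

d=0.0122

d^2_{-1,1}(β=0.1281) via Wigner's sum:
c=cos(0.1281/2)=0.997949, s=sin(0.1281/2)=0.064006; N=√[1·6·6·1]=6.000000
k∈{2,3} keeps every argument non-negative
  k=2: (−1)^0·6.0000/(2)·0.9979^2·0.0640^2 = +0.012240
  k=3: (−1)^1·6.0000/(6)·0.9979^0·0.0640^4 = -0.000017
d^2_{-1,1}(0.1281) = +0.012240 -0.000017 = +0.012223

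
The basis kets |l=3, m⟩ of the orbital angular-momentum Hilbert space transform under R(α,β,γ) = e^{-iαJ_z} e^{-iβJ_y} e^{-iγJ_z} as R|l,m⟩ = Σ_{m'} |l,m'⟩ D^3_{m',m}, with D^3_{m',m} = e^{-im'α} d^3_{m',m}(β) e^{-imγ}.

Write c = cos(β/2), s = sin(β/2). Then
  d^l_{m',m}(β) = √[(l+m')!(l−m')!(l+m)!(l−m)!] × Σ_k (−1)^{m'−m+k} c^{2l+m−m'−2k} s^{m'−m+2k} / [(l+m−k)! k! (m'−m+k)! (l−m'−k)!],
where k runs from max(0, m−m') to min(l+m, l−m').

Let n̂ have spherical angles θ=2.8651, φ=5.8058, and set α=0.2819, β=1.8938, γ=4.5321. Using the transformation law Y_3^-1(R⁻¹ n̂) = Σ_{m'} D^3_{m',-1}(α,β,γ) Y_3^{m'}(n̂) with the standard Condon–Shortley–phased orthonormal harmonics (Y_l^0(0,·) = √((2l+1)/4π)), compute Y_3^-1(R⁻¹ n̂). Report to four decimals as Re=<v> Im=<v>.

Re=0.0023 Im=-0.0606

Need the full column D^3_{m',-1} for m'=−3..3 at α=0.2819, β=1.8938, γ=4.5321.
cos(β/2)=0.584202, sin(β/2)=0.811608
d^3_{-3,-1}: single k=2 term ⇒ +0.297160;  D = +0.183461-0.233765i
d^3_{-2,-1}: k∈[1..2] ⇒ +0.174647 -0.674153 = -0.499506;  D = -0.186904+0.463220i
d^3_{-1,-1}: k∈[0..2] ⇒ +0.039754 -0.613811 +0.888512 = +0.314454;  D = +0.031897-0.312832i
d^3_{0,-1}: k∈[0..2] ⇒ -0.191316 +1.107746 -0.712666 = +0.203764;  D = -0.036538-0.200461i
d^3_{1,-1}: k∈[0..2] ⇒ +0.460358 -1.184683 +0.285811 = -0.438513;  D = +0.195537+0.392504i
d^3_{2,-1}: k∈[0..1] ⇒ -0.674153 +0.650572 = -0.023581;  D = +0.015971+0.017348i
d^3_{3,-1}: single k=0 term ⇒ +0.573532;  D = -0.490500-0.297235i
Y_3^{m'}(θ=2.8651,φ=5.8058) and Σ D·Y over m':
  (+0.1835-0.2338i)·(+0.0012+0.0084i)  (-0.1869+0.4632i)·(-0.0423-0.0598i)  (+0.0319-0.3128i)·(+0.2842+0.1470i)  (-0.0365-0.2005i)·(-0.5842+0.0000i)  (+0.1955+0.3925i)·(-0.2842+0.1470i)  (+0.0160+0.0173i)·(-0.0423+0.0598i)  (-0.4905-0.2972i)·(-0.0012+0.0084i)
Y_3^-1(R⁻¹ n̂) = +0.002272-0.060646i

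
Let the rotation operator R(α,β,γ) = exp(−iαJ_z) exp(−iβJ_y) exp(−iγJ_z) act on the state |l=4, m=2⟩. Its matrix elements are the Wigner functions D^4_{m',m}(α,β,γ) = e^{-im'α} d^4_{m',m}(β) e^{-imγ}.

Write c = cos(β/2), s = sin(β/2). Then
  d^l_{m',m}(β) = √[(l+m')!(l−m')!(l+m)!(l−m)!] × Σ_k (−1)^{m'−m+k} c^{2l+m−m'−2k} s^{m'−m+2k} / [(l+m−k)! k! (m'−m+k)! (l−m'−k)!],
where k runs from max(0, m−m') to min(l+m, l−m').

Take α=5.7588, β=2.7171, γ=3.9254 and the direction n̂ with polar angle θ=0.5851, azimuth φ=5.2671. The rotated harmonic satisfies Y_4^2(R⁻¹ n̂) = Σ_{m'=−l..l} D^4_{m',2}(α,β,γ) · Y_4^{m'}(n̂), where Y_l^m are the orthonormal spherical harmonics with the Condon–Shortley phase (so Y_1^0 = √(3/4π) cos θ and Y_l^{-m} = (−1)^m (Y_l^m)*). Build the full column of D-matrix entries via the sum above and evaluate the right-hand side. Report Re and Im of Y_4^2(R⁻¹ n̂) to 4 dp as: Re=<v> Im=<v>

Re=0.1639 Im=-0.2187

Need the full column D^4_{m',2} for m'=−4..4 at α=5.7588, β=2.7171, γ=3.9254.
cos(β/2)=0.210656, sin(β/2)=0.977560
d^4_{-4,2}: single k=6 term ⇒ +0.204922;  D = -0.177472+0.102455i
d^4_{-3,2}: k∈[5..6] ⇒ +0.093676 -0.672424 = -0.578748;  D = +0.578748+0.000476i
d^4_{-2,2}: k∈[4..6] ⇒ +0.026975 -0.464720 +0.833965 = +0.396220;  D = -0.342818-0.198662i
d^4_{-1,2}: k∈[3..5] ⇒ +0.005480 -0.177030 +0.762457 = +0.590907;  D = -0.294227-0.512447i
d^4_{0,2}: k∈[2..4] ⇒ +0.000792 -0.045495 +0.367393 = +0.322691;  D = +0.001027-0.322689i
d^4_{1,2}: k∈[1..3] ⇒ +0.000076 -0.008221 +0.118020 = +0.109876;  D = +0.055315-0.094936i
d^4_{2,2}: k∈[0..2] ⇒ +0.000004 -0.001002 +0.026975 = +0.025977;  D = +0.022558-0.012881i
d^4_{3,2}: k∈[0..1] ⇒ -0.000067 +0.004350 = +0.004283;  D = +0.004283+0.000024i
d^4_{4,2}: single k=0 term ⇒ +0.000442;  D = +0.000381+0.000223i
Y_4^{m'}(θ=0.5851,φ=5.2671) and Σ D·Y over m':
  (-0.1775+0.1025i)·(-0.0249-0.0328i)  (+0.5787+0.0005i)·(-0.1750+0.0164i)  (-0.3428-0.1987i)·(-0.1756+0.3531i)  (-0.2942-0.5124i)·(+0.2139+0.3453i)  (+0.0010-0.3227i)·(-0.0999+0.0000i)  (+0.0553-0.0949i)·(-0.2139+0.3453i)  (+0.0226-0.0129i)·(-0.1756-0.3531i)  (+0.0043+0.0000i)·(+0.1750+0.0164i)  (+0.0004+0.0002i)·(-0.0249+0.0328i)
Y_4^2(R⁻¹ n̂) = +0.163877-0.218706i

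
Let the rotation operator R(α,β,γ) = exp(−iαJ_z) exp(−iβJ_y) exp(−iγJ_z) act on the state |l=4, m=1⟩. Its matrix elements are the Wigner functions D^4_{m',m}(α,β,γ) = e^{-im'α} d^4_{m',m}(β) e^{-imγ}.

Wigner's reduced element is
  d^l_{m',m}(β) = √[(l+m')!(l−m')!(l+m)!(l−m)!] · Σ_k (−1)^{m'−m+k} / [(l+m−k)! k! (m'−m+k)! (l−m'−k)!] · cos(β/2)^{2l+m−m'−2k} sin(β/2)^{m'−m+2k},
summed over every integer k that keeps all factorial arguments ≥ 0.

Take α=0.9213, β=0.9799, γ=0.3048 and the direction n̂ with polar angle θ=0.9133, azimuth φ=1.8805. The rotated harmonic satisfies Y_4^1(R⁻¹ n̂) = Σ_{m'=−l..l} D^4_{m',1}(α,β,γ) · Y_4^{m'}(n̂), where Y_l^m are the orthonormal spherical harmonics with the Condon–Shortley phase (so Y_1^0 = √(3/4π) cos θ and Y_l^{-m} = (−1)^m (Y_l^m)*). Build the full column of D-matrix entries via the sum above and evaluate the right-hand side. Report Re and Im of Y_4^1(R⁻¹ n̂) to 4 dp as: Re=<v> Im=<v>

Re=0.0099 Im=-0.1433

Need the full column D^4_{m',1} for m'=−4..4 at α=0.9213, β=0.9799, γ=0.3048.
cos(β/2)=0.882356, sin(β/2)=0.470582
d^4_{-4,1}: single k=5 term ⇒ +0.118632;  D = -0.115265-0.028062i
d^4_{-3,1}: k∈[4..5] ⇒ +0.393220 -0.067107 = +0.326113;  D = -0.253064+0.205689i
d^4_{-2,1}: k∈[3..5] ⇒ +0.788207 -0.336290 +0.019130 = +0.471048;  D = +0.015540+0.470791i
d^4_{-1,1}: k∈[2..5] ⇒ +1.045044 -0.891739 +0.126821 -0.002405 = +0.277720;  D = +0.226594+0.160573i
d^4_{0,1}: k∈[1..4] ⇒ +0.876311 -1.495518 +0.425377 -0.020165 = -0.213996;  D = -0.204132+0.064221i
d^4_{1,1}: k∈[0..3] ⇒ +0.367411 -1.567565 +0.891739 -0.084547 = -0.392962;  D = -0.132786+0.369848i
d^4_{2,1}: k∈[0..2] ⇒ -0.831342 +1.182311 -0.224193 = +0.126776;  D = -0.069116-0.106279i
d^4_{3,1}: k∈[0..1] ⇒ +0.829478 -0.393220 = +0.436258;  D = -0.435099-0.031772i
d^4_{4,1}: single k=0 term ⇒ -0.417080;  D = +0.275765-0.312905i
Y_4^{m'}(θ=0.9133,φ=1.8805) and Σ D·Y over m':
  (-0.1153-0.0281i)·(+0.0566-0.1642i)  (-0.2531+0.2057i)·(+0.3039+0.2270i)  (+0.0155+0.4708i)·(-0.2755+0.1964i)  (+0.2266+0.1606i)·(+0.0269+0.0840i)  (-0.2041+0.0642i)·(-0.3515+0.0000i)  (-0.1328+0.3698i)·(-0.0269+0.0840i)  (-0.0691-0.1063i)·(-0.2755-0.1964i)  (-0.4351-0.0318i)·(-0.3039+0.2270i)  (+0.2758-0.3129i)·(+0.0566+0.1642i)
Y_4^1(R⁻¹ n̂) = +0.009928-0.143284i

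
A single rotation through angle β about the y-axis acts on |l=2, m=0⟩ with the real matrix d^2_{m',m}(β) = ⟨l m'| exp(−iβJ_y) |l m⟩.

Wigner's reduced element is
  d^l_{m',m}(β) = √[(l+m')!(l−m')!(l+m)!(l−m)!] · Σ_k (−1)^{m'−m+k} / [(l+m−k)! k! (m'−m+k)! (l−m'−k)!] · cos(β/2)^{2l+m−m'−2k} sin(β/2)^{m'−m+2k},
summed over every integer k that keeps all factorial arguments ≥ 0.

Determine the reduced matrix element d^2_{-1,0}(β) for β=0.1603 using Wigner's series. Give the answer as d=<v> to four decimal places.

d=0.1930

d^2_{-1,0}(β=0.1603) via Wigner's sum:
c=cos(0.1603/2)=0.996790, s=sin(0.1603/2)=0.080064; N=√[1·6·2·2]=4.898979
k: max(0,(0)−(-1))=1 … min(2+(0),2−(-1))=2
  k=1: (−1)^0·4.8990/(2)·0.9968^3·0.0801^1 = +0.194234
  k=2: (−1)^1·4.8990/(2)·0.9968^1·0.0801^3 = -0.001253
d^2_{-1,0}(0.1603) = +0.194234 -0.001253 = +0.192981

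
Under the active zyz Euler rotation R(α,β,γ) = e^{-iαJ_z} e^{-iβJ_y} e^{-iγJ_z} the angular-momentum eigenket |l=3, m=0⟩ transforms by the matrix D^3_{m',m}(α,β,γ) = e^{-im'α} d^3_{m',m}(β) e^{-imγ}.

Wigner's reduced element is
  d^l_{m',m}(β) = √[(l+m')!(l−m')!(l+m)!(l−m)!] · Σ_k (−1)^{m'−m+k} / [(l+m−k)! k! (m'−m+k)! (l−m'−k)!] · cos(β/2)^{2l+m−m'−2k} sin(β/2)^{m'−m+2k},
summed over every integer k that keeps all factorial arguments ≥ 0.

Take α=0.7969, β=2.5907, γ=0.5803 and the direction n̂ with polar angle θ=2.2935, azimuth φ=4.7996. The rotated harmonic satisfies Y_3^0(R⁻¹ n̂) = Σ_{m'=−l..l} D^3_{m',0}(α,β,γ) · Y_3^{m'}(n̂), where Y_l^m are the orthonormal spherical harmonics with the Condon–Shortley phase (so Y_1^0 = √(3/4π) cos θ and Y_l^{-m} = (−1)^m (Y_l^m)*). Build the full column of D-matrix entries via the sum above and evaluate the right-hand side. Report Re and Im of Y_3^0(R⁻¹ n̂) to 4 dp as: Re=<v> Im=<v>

Need the full column D^3_{m',0} for m'=−3..3 at α=0.7969, β=2.5907, γ=0.5803.
cos(β/2)=0.271976, sin(β/2)=0.962304
d^3_{-3,0}: single k=3 term ⇒ +0.080176;  D = -0.058615+0.054704i
d^3_{-2,0}: k∈[2..3] ⇒ +0.027753 -0.347434 = -0.319681;  D = +0.007353-0.319596i
d^3_{-1,0}: k∈[1..3] ⇒ +0.004961 -0.186313 +0.777469 = +0.596117;  D = +0.416643+0.426339i
d^3_{0,0}: k∈[0..3] ⇒ +0.000405 -0.045603 +0.570892 -0.794097 = -0.268403;  D = -0.268403+0.000000i
d^3_{1,0}: k∈[0..2] ⇒ -0.004961 +0.186313 -0.777469 = -0.596117;  D = -0.416643+0.426339i
d^3_{2,0}: k∈[0..1] ⇒ +0.027753 -0.347434 = -0.319681;  D = +0.007353+0.319596i
d^3_{3,0}: single k=0 term ⇒ -0.080176;  D = +0.058615+0.054704i
Y_3^{m'}(θ=2.2935,φ=4.7996) and Σ D·Y over m':
  (-0.0586+0.0547i)·(-0.0455-0.1700i)  (+0.0074-0.3196i)·(+0.3745-0.0660i)  (+0.4166+0.4263i)·(+0.0251+0.2867i)  (-0.2684+0.0000i)·(+0.2006+0.0000i)  (-0.4166+0.4263i)·(-0.0251+0.2867i)  (+0.0074+0.3196i)·(+0.3745+0.0660i)  (+0.0586+0.0547i)·(+0.0455-0.1700i)
Y_3^0(R⁻¹ n̂) = -0.290149+0.000000i

Re=-0.2901 Im=0.0000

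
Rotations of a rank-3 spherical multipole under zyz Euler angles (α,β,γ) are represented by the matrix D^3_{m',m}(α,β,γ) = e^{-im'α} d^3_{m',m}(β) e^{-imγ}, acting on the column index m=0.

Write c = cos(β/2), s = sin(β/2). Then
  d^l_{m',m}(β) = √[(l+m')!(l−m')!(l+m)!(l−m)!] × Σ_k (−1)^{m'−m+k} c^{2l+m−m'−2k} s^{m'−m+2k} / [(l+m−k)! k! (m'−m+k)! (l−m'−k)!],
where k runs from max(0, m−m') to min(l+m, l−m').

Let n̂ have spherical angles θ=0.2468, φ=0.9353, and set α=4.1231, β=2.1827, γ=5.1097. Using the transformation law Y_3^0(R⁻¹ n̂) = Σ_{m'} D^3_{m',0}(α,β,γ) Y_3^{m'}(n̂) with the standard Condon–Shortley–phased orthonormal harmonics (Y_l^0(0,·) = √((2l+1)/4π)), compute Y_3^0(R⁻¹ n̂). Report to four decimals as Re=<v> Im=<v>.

Need the full column D^3_{m',0} for m'=−3..3 at α=4.1231, β=2.1827, γ=5.1097.
cos(β/2)=0.461288, sin(β/2)=0.887250
d^3_{-3,0}: single k=3 term ⇒ +0.306599;  D = +0.300664-0.060031i
d^3_{-2,0}: k∈[2..3] ⇒ +0.195228 -0.722254 = -0.527026;  D = +0.201450-0.487005i
d^3_{-1,0}: k∈[1..3] ⇒ +0.064194 -0.712471 +0.878606 = +0.230329;  D = -0.128010-0.191481i
d^3_{0,0}: k∈[0..3] ⇒ +0.009635 -0.320792 +1.186784 -0.487840 = +0.387787;  D = +0.387787+0.000000i
d^3_{1,0}: k∈[0..2] ⇒ -0.064194 +0.712471 -0.878606 = -0.230329;  D = +0.128010-0.191481i
d^3_{2,0}: k∈[0..1] ⇒ +0.195228 -0.722254 = -0.527026;  D = +0.201450+0.487005i
d^3_{3,0}: single k=0 term ⇒ -0.306599;  D = -0.300664-0.060031i
Y_3^{m'}(θ=0.2468,φ=0.9353) and Σ D·Y over m':
  (+0.3007-0.0600i)·(-0.0057-0.0020i)  (+0.2015-0.4870i)·(-0.0175-0.0565i)  (-0.1280-0.1915i)·(+0.1735-0.2352i)  (+0.3878+0.0000i)·(+0.6157+0.0000i)  (+0.1280-0.1915i)·(-0.1735-0.2352i)  (+0.2015+0.4870i)·(-0.0175+0.0565i)  (-0.3007-0.0600i)·(+0.0057-0.0020i)
Y_3^0(R⁻¹ n̂) = +0.038521-0.000000i

Re=0.0385 Im=0.0000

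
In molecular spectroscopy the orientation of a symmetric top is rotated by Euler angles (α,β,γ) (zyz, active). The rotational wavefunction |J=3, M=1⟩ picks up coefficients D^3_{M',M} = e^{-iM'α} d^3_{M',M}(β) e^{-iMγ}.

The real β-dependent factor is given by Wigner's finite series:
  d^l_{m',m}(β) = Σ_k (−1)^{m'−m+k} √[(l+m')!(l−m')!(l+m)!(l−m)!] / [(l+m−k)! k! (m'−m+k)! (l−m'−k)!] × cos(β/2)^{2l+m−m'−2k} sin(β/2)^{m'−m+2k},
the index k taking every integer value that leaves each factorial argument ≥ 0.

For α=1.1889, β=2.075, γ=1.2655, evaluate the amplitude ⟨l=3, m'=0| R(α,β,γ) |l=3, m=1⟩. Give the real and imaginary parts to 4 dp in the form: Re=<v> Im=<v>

Re=0.0190 Im=-0.0604

First d^3_{0,1}(β=2.075), then the phase factors e^{-i(0)α} and e^{-i(1)γ}:
With c≡cos(β/2)=0.508375 and s≡sin(β/2)=0.861136, N=[6·6·24·2]^{1/2}=41.569219
The bounds max(0,m−m')=1 and min(l+m,l−m')=3 give 3 terms
  k=1: (−1)^0·41.5692/(12)·0.5084^5·0.8611^1 = +0.101294
  k=2: (−1)^1·41.5692/(4)·0.5084^3·0.8611^3 = -0.871924
  k=3: (−1)^2·41.5692/(12)·0.5084^1·0.8611^5 = +0.833937
d^3_{0,1}(2.075) = +0.101294 -0.871924 +0.833937 = +0.063306
Attach z-rotation phases: D = e^{-i(0)(1.1889)}·(+0.063306)·e^{-i(1)(1.2655)} = +0.019028-0.060379i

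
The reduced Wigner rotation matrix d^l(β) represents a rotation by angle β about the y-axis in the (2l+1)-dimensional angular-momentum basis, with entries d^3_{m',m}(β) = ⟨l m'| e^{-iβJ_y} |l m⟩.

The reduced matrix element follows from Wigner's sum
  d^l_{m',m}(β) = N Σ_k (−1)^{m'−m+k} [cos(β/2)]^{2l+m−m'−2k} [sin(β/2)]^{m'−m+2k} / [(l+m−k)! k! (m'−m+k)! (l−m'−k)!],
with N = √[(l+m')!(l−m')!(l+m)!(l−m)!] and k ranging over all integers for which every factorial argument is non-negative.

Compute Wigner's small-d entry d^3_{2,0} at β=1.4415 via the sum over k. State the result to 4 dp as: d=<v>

d^3_{2,0}(β=1.4415) via Wigner's sum:
With c≡cos(β/2)=0.751311 and s≡sin(β/2)=0.659948, N=[120·1·6·6]^{1/2}=65.726707
The bounds max(0,m−m')=0 and min(l+m,l−m')=1 give 2 terms
  k=0: (−1)^2·65.7267/(12)·0.7513^4·0.6599^2 = +0.760080
  k=1: (−1)^3·65.7267/(12)·0.7513^2·0.6599^4 = -0.586462
d^3_{2,0}(1.4415) = +0.760080 -0.586462 = +0.173618

d=0.1736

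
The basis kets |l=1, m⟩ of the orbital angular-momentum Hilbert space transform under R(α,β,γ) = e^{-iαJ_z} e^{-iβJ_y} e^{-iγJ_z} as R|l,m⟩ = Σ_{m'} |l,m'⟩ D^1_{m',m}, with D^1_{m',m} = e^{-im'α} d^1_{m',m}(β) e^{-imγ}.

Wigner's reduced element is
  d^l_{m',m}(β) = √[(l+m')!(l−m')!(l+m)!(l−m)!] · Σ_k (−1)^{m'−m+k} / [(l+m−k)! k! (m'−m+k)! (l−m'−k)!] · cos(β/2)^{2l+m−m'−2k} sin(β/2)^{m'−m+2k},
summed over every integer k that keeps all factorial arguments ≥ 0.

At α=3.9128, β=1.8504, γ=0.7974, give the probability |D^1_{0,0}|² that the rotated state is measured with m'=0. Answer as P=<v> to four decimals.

P=0.0762

Split into d^1_{0,0}(β=1.8504) × two z-phases.
c=cos(1.8504/2)=0.601675, s=sin(1.8504/2)=0.798741; N=√[1·1·1·1]=1.000000
k: max(0,(0)−(0))=0 … min(1+(0),1−(0))=1
  k=0: (−1)^0·1.0000/(1)·0.6017^2·0.7987^0 = +0.362013
  k=1: (−1)^1·1.0000/(1)·0.6017^0·0.7987^2 = -0.637987
d^1_{0,0}(1.8504) = +0.362013 -0.637987 = -0.275975
|D^1_{0,0}|² = |d^1_{0,0}(β)|² = (-0.275975)² = 0.076162 (the z-rotation phases have unit modulus)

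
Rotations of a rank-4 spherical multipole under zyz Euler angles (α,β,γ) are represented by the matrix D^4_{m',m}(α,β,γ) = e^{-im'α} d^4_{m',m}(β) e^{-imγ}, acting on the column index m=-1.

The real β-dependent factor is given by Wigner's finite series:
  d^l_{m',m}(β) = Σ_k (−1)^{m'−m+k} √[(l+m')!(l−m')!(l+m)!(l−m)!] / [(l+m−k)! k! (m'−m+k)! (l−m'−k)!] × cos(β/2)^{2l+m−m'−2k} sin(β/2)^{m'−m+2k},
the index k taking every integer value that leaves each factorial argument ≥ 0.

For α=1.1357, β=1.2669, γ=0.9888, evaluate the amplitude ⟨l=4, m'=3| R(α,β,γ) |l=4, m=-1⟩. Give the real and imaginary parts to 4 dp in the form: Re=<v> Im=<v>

First d^4_{3,-1}(β=1.2669), then the phase factors e^{-i(3)α} and e^{-i(-1)γ}:
Half-angle: c=0.805990, s=0.591929. N=√(5040·1·6·120)=1904.940944
k∈{0,1} keeps every argument non-negative
  k=0: (−1)^4·1904.9409/(144)·0.8060^4·0.5919^4 = +0.685356
  k=1: (−1)^5·1904.9409/(240)·0.8060^2·0.5919^6 = -0.221793
d^4_{3,-1}(1.2669) = +0.685356 -0.221793 = +0.463563
Attach z-rotation phases: D = e^{-i(3)(1.1357)}·(+0.463563)·e^{-i(-1)(0.9888)} = -0.347501-0.306812i

Re=-0.3475 Im=-0.3068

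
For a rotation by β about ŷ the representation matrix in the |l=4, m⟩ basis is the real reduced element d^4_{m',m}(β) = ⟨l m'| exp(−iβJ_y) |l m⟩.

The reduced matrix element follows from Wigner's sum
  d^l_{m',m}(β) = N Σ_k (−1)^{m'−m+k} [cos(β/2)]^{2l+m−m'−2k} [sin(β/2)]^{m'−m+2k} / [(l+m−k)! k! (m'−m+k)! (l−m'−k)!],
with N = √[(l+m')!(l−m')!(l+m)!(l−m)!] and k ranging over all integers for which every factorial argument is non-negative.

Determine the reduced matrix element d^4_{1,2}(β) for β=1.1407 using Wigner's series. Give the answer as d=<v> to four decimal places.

d^4_{1,2}(β=1.1407) via Wigner's sum:
Half-angle: c=0.841712, s=0.539927. N=√(120·6·720·2)=1018.233765
The bounds max(0,m−m')=1 and min(l+m,l−m')=3 give 3 terms
  k=1: (−1)^0·1018.2338/(240)·0.8417^7·0.5399^1 = +0.685671
  k=2: (−1)^1·1018.2338/(48)·0.8417^5·0.5399^3 = -1.410679
  k=3: (−1)^2·1018.2338/(72)·0.8417^3·0.5399^5 = +0.386972
d^4_{1,2}(1.1407) = +0.685671 -1.410679 +0.386972 = -0.338036

d=-0.3380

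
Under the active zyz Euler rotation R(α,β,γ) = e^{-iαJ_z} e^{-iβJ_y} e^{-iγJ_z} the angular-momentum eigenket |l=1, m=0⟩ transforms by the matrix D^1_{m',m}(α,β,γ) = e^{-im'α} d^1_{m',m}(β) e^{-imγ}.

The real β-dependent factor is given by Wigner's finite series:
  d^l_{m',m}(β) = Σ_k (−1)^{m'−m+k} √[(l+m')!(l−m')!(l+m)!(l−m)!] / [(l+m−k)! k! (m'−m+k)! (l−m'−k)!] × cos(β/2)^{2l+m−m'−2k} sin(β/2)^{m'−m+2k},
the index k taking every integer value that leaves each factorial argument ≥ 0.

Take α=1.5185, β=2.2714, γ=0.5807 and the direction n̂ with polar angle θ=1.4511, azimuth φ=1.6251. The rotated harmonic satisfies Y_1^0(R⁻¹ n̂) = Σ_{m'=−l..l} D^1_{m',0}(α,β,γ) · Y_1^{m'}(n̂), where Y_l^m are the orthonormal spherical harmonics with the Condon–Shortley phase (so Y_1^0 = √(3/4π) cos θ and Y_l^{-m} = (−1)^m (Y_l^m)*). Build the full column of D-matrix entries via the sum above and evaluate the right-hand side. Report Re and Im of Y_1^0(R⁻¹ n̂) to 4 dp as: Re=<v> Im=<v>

Re=0.3311 Im=0.0000

Need the full column D^1_{m',0} for m'=−1..1 at α=1.5185, β=2.2714, γ=0.5807.
cos(β/2)=0.421498, sin(β/2)=0.906829
d^1_{-1,0}: single k=1 term ⇒ +0.540550;  D = +0.028256+0.539811i
d^1_{0,0}: k∈[0..1] ⇒ +0.177660 -0.822340 = -0.644679;  D = -0.644679+0.000000i
d^1_{1,0}: single k=0 term ⇒ -0.540550;  D = -0.028256+0.539811i
Y_1^{m'}(θ=1.4511,φ=1.6251) and Σ D·Y over m':
  (+0.0283+0.5398i)·(-0.0186-0.3425i)  (-0.6447+0.0000i)·(+0.0583+0.0000i)  (-0.0283+0.5398i)·(+0.0186-0.3425i)
Y_1^0(R⁻¹ n̂) = +0.331123+0.000000i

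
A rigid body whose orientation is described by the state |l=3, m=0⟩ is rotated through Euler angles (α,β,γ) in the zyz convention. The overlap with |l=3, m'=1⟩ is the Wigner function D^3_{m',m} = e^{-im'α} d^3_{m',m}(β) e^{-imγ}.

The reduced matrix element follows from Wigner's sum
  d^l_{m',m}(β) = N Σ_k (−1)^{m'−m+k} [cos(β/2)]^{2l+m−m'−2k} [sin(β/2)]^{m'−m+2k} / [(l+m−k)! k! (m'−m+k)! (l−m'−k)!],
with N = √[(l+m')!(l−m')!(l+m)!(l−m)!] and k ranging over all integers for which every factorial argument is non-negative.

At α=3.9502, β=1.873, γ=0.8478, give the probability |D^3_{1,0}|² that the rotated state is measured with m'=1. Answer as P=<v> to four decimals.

P=0.0530

First d^3_{1,0}(β=1.873), then the phase factors e^{-i(1)α} and e^{-i(0)γ}:
With c≡cos(β/2)=0.592611 and s≡sin(β/2)=0.805489, N=[24·2·6·6]^{1/2}=41.569219
The bounds max(0,m−m')=0 and min(l+m,l−m')=2 give 3 terms
  k=0: (−1)^1·41.5692/(12)·0.5926^5·0.8055^1 = -0.203938
  k=1: (−1)^2·41.5692/(4)·0.5926^3·0.8055^3 = +1.130315
  k=2: (−1)^3·41.5692/(12)·0.5926^1·0.8055^5 = -0.696078
d^3_{1,0}(1.873) = -0.203938 +1.130315 -0.696078 = +0.230298
|D^3_{1,0}|² = |d^3_{1,0}(β)|² = (+0.230298)² = 0.053037 (the z-rotation phases have unit modulus)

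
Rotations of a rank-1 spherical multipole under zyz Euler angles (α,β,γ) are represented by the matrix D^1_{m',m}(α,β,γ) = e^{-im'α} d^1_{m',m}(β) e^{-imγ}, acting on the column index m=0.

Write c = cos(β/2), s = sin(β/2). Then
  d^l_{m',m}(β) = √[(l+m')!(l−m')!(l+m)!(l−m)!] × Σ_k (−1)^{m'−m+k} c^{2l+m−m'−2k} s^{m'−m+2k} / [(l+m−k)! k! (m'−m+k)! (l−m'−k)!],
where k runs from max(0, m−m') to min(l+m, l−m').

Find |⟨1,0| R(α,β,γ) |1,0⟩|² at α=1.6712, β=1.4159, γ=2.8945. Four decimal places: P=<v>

D^1_{0,0}(1.6712,1.4159,2.8945) = e^{-i·0·1.6712}·d^1_{0,0}(1.4159)·e^{-i·0·2.8945}. Compute d first:
c=cos(1.4159/2)=0.759697, s=sin(1.4159/2)=0.650278; N=√[1·1·1·1]=1.000000
The bounds max(0,m−m')=0 and min(l+m,l−m')=1 give 2 terms
  k=0: (−1)^0·1.0000/(1)·0.7597^2·0.6503^0 = +0.577139
  k=1: (−1)^1·1.0000/(1)·0.7597^0·0.6503^2 = -0.422861
d^1_{0,0}(1.4159) = +0.577139 -0.422861 = +0.154278
|D^1_{0,0}|² = |d^1_{0,0}(β)|² = (+0.154278)² = 0.023802 (the z-rotation phases have unit modulus)

P=0.0238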